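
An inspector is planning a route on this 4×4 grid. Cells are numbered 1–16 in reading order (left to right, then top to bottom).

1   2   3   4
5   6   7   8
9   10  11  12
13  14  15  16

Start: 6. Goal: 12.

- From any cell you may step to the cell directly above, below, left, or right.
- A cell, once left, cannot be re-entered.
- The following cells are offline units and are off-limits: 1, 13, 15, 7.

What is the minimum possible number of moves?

3

The Manhattan distance from 6 to 12 is |2−3| + |2−4| = 3, so at least 3 moves are needed.
A route of 3 moves achieves this: 6 → 10 → 11 → 12.
Since 3 matches the lower bound, it is optimal.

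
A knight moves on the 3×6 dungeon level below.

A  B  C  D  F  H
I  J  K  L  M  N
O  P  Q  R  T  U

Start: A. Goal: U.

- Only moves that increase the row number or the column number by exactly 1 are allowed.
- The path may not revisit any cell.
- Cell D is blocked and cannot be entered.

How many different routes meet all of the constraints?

15

A right/down-only route from A to U makes exactly 2 down-moves and 5 right-moves in some order.
With no other constraints that would be C(7,2) = 21 routes.
Subtract routes through each blocked cell (inclusion–exclusion for overlaps): − through D: 6 → 15.
That gives 15 routes.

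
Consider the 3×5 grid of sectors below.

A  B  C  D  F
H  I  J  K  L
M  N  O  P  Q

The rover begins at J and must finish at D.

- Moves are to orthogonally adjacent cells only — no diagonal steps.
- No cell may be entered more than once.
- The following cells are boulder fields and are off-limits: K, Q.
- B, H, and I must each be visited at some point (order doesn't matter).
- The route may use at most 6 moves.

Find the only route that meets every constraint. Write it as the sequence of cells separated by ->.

J -> I -> H -> A -> B -> C -> D

The 6-move cap with required stops at B, H, I leaves no slack for detours.
Route from J: 2× left (reaching H), up to A, 3× right (reaching D) — 6 moves in all.
Check: all required cells visited; 6 ≤ 6 moves.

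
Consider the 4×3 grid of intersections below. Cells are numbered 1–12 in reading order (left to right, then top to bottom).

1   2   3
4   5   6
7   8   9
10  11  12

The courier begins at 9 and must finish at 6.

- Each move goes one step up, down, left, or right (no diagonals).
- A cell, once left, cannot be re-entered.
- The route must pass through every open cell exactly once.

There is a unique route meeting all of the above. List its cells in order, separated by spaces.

9 12 11 10 7 8 5 4 1 2 3 6

Need to visit all 12 open cells exactly once, starting at 9 and ending at 6.
Cell 3 has only two open neighbours (6 and 2), so the path must pass straight through it: one of those is the cell it's entered from and the other is where it exits.
Route from 9: down 1 to 12, left 2 to 10, up 1 to 7, right 1 to 8, up 1 to 5, left 1 to 4, up 1 to 1, right 2 to 3, down 1 to 6 — 11 moves in all.
Check: all 12 open cells covered.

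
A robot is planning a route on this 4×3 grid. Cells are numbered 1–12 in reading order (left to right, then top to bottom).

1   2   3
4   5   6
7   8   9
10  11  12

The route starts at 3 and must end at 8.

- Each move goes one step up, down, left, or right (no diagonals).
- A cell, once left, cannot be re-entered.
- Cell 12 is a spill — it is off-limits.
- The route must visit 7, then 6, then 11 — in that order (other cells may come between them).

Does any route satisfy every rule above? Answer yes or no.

no

Ignoring the required order, 2 revisit-free routes from 3 to 8 pass through all of 7, 6, and 11; the waypoint orders that occur are 6 → 7 → 11 (2) — never 7 → 6 → 11.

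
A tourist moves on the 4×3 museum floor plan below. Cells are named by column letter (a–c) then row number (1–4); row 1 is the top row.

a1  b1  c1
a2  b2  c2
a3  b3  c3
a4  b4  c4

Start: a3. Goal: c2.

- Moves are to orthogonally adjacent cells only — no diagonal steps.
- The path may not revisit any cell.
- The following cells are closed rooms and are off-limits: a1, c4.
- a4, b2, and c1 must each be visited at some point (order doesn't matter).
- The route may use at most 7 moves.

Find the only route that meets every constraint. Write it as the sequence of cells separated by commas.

a3, a4, b4, b3, b2, b1, c1, c2

Any route must reach a4, b2, and c1 and still end at c2 within 7 moves, so the order of the required stops is forced.
Route from a3: down 1 to a4, right 1 to b4, up 3 to b1, right 1 to c1, down 1 to c2 — 7 moves in all.
Check: all required cells visited; 7 ≤ 7 moves.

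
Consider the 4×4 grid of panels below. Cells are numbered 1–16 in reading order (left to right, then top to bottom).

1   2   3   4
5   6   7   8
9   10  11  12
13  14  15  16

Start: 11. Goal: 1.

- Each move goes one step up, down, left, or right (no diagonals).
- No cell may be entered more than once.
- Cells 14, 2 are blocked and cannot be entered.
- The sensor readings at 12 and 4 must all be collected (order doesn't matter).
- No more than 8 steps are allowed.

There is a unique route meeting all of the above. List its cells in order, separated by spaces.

The 8-move cap with required stops at 12, 4 leaves no slack for detours.
Route from 11: right to 12, 2× up (reaching 4), left to 3, down to 7, 2× left (reaching 5), up to 1 — 8 moves in all.
Check: all required cells visited; 8 ≤ 8 moves.

11 12 8 4 3 7 6 5 1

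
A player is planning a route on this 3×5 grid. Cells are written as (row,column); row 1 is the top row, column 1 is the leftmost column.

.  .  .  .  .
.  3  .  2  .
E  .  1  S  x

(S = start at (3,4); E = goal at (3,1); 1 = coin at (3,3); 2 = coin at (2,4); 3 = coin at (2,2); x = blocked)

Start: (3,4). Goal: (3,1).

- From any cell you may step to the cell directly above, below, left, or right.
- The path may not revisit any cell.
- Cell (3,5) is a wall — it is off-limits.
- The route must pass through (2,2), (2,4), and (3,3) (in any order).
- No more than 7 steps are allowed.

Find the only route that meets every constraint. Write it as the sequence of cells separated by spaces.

(3,4) (2,4) (2,3) (3,3) (3,2) (2,2) (2,1) (3,1)

Any route must reach (2,2), (2,4), and (3,3) and still end at (3,1) within 7 moves, so the order of the required stops is forced.
Route from (3,4): up to (2,4), left to (2,3), down to (3,3), left to (3,2), up to (2,2), left to (2,1), down to (3,1) — 7 moves in all.
Check: all required cells visited; 7 ≤ 7 moves.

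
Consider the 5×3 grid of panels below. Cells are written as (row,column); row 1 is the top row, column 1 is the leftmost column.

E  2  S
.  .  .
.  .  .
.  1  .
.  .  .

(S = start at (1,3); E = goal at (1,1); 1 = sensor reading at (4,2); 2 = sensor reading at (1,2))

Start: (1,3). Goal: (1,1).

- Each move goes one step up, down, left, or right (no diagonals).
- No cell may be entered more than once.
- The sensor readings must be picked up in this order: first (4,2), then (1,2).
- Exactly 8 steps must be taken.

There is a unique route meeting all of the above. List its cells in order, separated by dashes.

(1,3) - (2,3) - (3,3) - (4,3) - (4,2) - (3,2) - (2,2) - (1,2) - (1,1)

The waypoints must appear in the order (4,2), (1,2), with no cell reused.
Route from (1,3): down 3 to (4,3), left 1 to (4,2), up 3 to (1,2), left 1 to (1,1) — 8 moves in all.
Check: order respected (1 at step 4, 2 at step 7); 8 moves as required.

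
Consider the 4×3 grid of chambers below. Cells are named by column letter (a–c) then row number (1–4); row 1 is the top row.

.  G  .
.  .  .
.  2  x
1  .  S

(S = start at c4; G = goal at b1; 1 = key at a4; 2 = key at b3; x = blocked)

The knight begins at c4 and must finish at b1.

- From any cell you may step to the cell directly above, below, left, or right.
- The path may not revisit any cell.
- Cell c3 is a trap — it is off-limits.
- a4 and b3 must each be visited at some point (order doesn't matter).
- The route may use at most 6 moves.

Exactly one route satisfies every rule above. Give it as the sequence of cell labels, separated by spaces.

c4 b4 a4 a3 b3 b2 b1

Any route must reach a4 and b3 and still end at b1 within 6 moves, so the order of the required stops is forced.
Route from c4: left 2 to a4, up 1 to a3, right 1 to b3, up 2 to b1 — 6 moves in all.
Check: all required cells visited; 6 ≤ 6 moves.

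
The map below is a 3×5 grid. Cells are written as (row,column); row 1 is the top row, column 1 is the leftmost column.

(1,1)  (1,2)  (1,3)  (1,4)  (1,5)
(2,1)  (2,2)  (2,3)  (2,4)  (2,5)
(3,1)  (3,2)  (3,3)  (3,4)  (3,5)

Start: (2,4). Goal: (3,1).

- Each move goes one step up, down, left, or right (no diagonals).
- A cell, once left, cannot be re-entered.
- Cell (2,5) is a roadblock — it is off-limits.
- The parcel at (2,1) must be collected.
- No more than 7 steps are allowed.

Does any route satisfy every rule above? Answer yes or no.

One route that works: (2,4) → (2,3) → (2,2) → (2,1) → (3,1).

yes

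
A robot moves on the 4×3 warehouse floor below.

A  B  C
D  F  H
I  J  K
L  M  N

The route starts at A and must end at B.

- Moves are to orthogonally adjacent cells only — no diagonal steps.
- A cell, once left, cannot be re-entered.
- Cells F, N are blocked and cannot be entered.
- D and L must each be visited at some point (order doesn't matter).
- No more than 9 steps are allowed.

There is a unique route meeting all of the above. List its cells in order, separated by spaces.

Any route must reach D and L and still end at B within 9 moves, so the order of the required stops is forced.
Route from A: down 3 to L, right 1 to M, up 1 to J, right 1 to K, up 2 to C, left 1 to B — 9 moves in all.
Check: all required cells visited; 9 ≤ 9 moves.

A D I L M J K H C B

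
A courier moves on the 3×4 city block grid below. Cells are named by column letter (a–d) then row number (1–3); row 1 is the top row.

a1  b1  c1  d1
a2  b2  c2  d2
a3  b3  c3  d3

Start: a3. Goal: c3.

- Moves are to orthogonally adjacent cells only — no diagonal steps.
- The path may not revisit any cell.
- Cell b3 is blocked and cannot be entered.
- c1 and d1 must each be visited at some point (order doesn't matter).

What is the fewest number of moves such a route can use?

Any route passes through c1 and d1 in some order between a3 and c3. Summing Manhattan distances along each leg and taking the cheapest ordering (a3 → c1 → d1 → c3) gives a lower bound of 4 + 1 + 3 = 8 moves.
A route of 8 moves achieves this: a3 → a2 → a1 → b1 → c1 → d1 → d2 → d3 → c3.
Since 8 matches the lower bound, it is optimal.

8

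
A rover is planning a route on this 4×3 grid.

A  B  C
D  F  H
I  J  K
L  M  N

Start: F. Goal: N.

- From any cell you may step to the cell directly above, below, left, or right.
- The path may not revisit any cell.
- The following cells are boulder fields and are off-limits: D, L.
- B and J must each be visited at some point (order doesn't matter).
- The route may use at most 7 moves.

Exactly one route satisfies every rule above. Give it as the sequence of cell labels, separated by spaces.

Any route must reach B and J and still end at N within 7 moves, so the order of the required stops is forced.
Route from F: up to B, right to C, 2× down (reaching K), left to J, down to M, right to N — 7 moves in all.
Check: all required cells visited; 7 ≤ 7 moves.

F B C H K J M N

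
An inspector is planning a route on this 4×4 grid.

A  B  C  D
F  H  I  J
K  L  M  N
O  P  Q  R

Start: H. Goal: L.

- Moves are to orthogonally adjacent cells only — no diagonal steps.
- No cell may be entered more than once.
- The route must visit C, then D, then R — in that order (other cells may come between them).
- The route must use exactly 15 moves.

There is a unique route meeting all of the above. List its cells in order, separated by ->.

The waypoints must appear in the order C, D, R, with no cell reused.
Route from H: left to F, up to A, 3× right (reaching D), down to J, left to I, down to M, right to N, down to R, 3× left (reaching O), up to K, right to L — 15 moves in all.
Check: order respected (C at step 4, D at step 5, R at step 10); 15 moves as required.

H -> F -> A -> B -> C -> D -> J -> I -> M -> N -> R -> Q -> P -> O -> K -> L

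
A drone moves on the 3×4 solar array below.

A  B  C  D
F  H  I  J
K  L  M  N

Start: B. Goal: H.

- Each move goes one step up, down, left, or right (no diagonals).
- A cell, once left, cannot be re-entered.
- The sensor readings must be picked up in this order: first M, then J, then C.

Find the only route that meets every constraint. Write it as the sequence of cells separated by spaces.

The waypoints must appear in the order M, J, C, with no cell reused.
Route from B: left 1 to A, down 2 to K, right 3 to N, up 2 to D, left 1 to C, down 1 to I, left 1 to H — 11 moves in all.
Check: order respected (M at step 5, J at step 7, C at step 9).

B A F K L M N J D C I H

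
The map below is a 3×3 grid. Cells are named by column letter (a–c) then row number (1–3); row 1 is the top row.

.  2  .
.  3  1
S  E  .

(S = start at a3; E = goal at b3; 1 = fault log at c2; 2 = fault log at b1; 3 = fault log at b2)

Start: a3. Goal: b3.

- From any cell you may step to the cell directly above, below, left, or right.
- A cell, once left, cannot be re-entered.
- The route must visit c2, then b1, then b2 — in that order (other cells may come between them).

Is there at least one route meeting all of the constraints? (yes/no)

no

Ignoring the required order, 3 revisit-free routes from a3 to b3 pass through all of c2, b1, and b2; the waypoint orders that occur are b1 → b2 → c2 (1); b1 → c2 → b2 (1); b2 → b1 → c2 (1) — never c2 → b1 → b2.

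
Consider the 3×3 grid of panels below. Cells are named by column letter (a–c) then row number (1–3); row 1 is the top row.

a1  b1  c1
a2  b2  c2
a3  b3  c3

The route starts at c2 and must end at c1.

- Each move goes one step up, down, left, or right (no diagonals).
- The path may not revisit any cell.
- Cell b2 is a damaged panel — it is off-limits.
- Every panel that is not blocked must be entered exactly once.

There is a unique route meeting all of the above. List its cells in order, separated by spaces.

c2 c3 b3 a3 a2 a1 b1 c1

Need to visit all 8 open cells exactly once, starting at c2 and ending at c1.
Cell b1 has only two open neighbours (a1 and c1), so the path must pass straight through it: one of those is the cell it's entered from and the other is where it exits.
Route from c2: down to c3, 2× left (reaching a3), 2× up (reaching a1), 2× right (reaching c1) — 7 moves in all.
Check: all 8 open cells covered.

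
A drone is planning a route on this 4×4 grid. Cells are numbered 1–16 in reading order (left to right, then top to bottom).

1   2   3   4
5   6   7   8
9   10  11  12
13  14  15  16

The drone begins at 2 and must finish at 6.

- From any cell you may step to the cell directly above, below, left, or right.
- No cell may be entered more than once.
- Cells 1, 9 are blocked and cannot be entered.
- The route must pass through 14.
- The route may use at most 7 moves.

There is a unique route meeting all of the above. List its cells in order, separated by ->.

Any route must reach 14 and still end at 6 within 7 moves, so the order of the required stops is forced.
Route from 2: right to 3, 3× down (reaching 15), left to 14, 2× up (reaching 6) — 7 moves in all.
Check: all required cells visited; 7 ≤ 7 moves.

2 -> 3 -> 7 -> 11 -> 15 -> 14 -> 10 -> 6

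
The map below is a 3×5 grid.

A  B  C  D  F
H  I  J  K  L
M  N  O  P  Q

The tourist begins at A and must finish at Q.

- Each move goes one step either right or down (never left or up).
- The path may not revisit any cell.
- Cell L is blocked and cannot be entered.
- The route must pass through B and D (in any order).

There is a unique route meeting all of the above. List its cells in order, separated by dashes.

A - B - C - D - K - P - Q

Moves only go right or down, so the column and row indices never decrease.
Route from A: right 3 to D, down 2 to P, right 1 to Q — 6 moves in all.
Check: all required cells visited.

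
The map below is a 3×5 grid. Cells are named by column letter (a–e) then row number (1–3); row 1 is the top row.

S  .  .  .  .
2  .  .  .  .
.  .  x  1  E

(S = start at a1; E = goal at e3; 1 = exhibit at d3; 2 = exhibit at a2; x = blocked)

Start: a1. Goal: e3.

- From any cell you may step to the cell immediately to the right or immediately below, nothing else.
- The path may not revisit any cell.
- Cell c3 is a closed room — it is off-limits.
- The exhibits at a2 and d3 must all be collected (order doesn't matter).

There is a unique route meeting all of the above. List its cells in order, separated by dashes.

Moves only go right or down, so the column and row indices never decrease.
Route from a1: down to a2, 3× right (reaching d2), down to d3, right to e3 — 6 moves in all.
Check: all required cells visited.

a1 - a2 - b2 - c2 - d2 - d3 - e3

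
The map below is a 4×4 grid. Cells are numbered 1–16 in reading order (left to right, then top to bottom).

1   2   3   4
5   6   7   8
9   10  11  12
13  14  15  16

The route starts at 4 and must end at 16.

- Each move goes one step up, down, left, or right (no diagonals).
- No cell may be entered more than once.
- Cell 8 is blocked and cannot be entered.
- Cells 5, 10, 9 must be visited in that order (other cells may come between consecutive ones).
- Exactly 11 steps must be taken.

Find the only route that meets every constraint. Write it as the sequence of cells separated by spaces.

The waypoints must appear in the order 5, 10, 9, with no cell reused.
Route from 4: 3× left (reaching 1), down to 5, right to 6, down to 10, left to 9, down to 13, 3× right (reaching 16) — 11 moves in all.
Check: order respected (5 at step 4, 10 at step 6, 9 at step 7); 11 moves as required.

4 3 2 1 5 6 10 9 13 14 15 16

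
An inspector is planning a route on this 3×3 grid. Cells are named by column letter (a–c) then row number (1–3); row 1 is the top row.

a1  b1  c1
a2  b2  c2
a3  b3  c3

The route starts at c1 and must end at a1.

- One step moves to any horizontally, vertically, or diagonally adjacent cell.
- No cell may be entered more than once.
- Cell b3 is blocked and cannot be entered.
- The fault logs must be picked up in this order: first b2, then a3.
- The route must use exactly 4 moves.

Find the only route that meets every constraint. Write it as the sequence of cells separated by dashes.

c1 - b2 - a3 - a2 - a1

The waypoints must appear in the order b2, a3, with no cell reused.
Route from c1: down-left 2 to a3, up 2 to a1 — 4 moves in all.
Check: order respected (b2 at step 1, a3 at step 2); 4 moves as required.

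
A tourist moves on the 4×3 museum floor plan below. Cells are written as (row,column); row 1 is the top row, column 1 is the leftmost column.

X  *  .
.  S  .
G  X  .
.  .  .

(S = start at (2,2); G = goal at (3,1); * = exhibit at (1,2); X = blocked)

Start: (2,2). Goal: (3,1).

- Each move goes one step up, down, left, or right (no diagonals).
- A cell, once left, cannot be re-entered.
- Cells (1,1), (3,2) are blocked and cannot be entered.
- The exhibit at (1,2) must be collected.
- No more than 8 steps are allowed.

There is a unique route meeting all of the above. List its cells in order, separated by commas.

Any route must reach (1,2) and still end at (3,1) within 8 moves, so the order of the required stops is forced.
Route from (2,2): up 1 to (1,2), right 1 to (1,3), down 3 to (4,3), left 2 to (4,1), up 1 to (3,1) — 8 moves in all.
Check: all required cells visited; 8 ≤ 8 moves.

(2,2), (1,2), (1,3), (2,3), (3,3), (4,3), (4,2), (4,1), (3,1)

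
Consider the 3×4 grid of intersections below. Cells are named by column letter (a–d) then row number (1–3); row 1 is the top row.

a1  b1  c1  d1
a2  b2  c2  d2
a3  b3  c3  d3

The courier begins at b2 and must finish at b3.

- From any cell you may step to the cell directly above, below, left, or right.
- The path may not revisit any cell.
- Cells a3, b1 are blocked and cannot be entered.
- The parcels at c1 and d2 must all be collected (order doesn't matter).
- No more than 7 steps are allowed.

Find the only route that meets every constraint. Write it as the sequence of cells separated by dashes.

b2 - c2 - c1 - d1 - d2 - d3 - c3 - b3

Any route must reach c1 and d2 and still end at b3 within 7 moves, so the order of the required stops is forced.
Route from b2: right to c2, up to c1, right to d1, 2× down (reaching d3), 2× left (reaching b3) — 7 moves in all.
Check: all required cells visited; 7 ≤ 7 moves.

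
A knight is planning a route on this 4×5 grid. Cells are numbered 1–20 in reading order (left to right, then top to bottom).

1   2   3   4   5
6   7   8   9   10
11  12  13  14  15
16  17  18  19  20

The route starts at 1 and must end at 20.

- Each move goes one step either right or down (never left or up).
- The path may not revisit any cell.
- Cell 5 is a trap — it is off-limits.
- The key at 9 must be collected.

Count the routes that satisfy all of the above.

A right/down-only route from 1 to 20 makes exactly 3 down-moves and 4 right-moves in some order.
With no other constraints that would be C(7,3) = 35 routes.
Split at 9 and multiply the segment counts (each segment already excludes blocked cells): 1→9: 4; 9→20: 3; product = 12.
That gives 12 routes.

12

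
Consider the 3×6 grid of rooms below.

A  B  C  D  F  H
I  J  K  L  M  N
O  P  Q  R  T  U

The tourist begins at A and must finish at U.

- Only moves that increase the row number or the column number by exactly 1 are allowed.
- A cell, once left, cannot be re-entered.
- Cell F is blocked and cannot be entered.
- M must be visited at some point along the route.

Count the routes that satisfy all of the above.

A right/down-only route from A to U makes exactly 2 down-moves and 5 right-moves in some order.
With no other constraints that would be C(7,2) = 21 routes.
Split at M and multiply the segment counts (each segment already excludes blocked cells): A→M: 4; M→U: 2; product = 8.
That gives 8 routes.

8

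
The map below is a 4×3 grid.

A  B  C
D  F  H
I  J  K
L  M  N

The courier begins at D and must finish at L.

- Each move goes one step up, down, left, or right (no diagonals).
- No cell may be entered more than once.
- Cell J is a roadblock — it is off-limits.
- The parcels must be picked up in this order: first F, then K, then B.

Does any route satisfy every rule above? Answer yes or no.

Ignoring the required order, 2 revisit-free routes from D to L pass through all of F, K, and B; the waypoint orders that occur are B → F → K (1); F → B → K (1) — never F → K → B.

no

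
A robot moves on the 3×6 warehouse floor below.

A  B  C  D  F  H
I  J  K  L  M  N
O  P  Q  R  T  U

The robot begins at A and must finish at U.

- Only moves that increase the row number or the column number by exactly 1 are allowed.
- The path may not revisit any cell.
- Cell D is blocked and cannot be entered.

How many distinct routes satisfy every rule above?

A right/down-only route from A to U makes exactly 2 down-moves and 5 right-moves in some order.
With no other constraints that would be C(7,2) = 21 routes.
Subtract routes through each blocked cell (inclusion–exclusion for overlaps): − through D: 6 → 15.
That gives 15 routes.

15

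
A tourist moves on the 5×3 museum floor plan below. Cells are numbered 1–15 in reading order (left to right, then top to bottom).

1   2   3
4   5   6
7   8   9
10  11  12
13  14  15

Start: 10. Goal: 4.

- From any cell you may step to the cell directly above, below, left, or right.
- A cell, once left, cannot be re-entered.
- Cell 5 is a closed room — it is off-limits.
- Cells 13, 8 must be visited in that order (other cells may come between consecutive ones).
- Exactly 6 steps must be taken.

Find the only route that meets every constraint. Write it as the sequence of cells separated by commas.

The waypoints must appear in the order 13, 8, with no cell reused.
Route from 10: down 1 to 13, right 1 to 14, up 2 to 8, left 1 to 7, up 1 to 4 — 6 moves in all.
Check: order respected (13 at step 1, 8 at step 4); 6 moves as required.

10, 13, 14, 11, 8, 7, 4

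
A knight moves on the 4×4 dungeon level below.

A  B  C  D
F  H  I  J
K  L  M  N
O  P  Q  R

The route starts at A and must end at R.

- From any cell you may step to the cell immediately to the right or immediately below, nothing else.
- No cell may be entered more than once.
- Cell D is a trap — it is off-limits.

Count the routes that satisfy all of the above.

A right/down-only route from A to R makes exactly 3 down-moves and 3 right-moves in some order.
With no other constraints that would be C(6,3) = 20 routes.
Subtract routes through each blocked cell (inclusion–exclusion for overlaps): − through D: 1 → 19.
That gives 19 routes.

19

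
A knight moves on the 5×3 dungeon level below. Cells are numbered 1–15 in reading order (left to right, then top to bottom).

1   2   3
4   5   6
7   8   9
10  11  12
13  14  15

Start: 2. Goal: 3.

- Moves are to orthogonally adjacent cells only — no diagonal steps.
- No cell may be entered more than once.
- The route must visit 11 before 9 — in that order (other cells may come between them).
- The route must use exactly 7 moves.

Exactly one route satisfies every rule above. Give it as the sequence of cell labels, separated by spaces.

2 5 8 11 12 9 6 3

The waypoints must appear in the order 11, 9, with no cell reused.
Route from 2: 3× down (reaching 11), right to 12, 3× up (reaching 3) — 7 moves in all.
Check: order respected (11 at step 3, 9 at step 5); 7 moves as required.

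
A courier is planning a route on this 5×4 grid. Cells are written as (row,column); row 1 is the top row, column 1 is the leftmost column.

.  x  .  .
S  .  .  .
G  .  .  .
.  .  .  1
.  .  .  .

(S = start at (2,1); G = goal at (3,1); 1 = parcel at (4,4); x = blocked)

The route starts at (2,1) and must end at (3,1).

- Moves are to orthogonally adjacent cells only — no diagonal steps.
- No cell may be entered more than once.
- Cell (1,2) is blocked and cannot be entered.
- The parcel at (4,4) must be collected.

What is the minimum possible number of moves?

Any route passes through (4,4) somewhere between (2,1) and (3,1). Summing Manhattan distances along the two legs ((2,1) → (4,4) → (3,1)) gives a lower bound of 5 + 4 = 9 moves.
A route of 9 moves achieves this: (2,1) → (2,2) → (3,2) → (3,3) → (3,4) → (4,4) → (4,3) → (4,2) → (4,1) → (3,1).
Since 9 matches the lower bound, it is optimal.

9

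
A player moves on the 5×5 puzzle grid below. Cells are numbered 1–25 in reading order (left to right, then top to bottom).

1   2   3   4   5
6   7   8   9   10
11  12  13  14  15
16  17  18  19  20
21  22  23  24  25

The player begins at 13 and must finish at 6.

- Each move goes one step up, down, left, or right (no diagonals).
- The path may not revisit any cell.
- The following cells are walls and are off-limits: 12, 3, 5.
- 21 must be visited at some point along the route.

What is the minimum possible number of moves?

7

Any route passes through 21 somewhere between 13 and 6. Summing Manhattan distances along the two legs (13 → 21 → 6) gives a lower bound of 4 + 3 = 7 moves.
A route of 7 moves achieves this: 13 → 18 → 23 → 22 → 21 → 16 → 11 → 6.
Since 7 matches the lower bound, it is optimal.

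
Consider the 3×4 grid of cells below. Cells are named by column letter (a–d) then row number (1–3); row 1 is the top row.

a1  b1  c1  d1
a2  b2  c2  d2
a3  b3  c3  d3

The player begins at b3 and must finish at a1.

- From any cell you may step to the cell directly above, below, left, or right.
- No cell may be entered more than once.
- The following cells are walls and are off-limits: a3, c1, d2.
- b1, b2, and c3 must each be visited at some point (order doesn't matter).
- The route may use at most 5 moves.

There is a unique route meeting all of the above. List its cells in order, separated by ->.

b3 -> c3 -> c2 -> b2 -> b1 -> a1

The 5-move cap with required stops at b1, b2, c3 leaves no slack for detours.
Route from b3: right to c3, up to c2, left to b2, up to b1, left to a1 — 5 moves in all.
Check: all required cells visited; 5 ≤ 5 moves.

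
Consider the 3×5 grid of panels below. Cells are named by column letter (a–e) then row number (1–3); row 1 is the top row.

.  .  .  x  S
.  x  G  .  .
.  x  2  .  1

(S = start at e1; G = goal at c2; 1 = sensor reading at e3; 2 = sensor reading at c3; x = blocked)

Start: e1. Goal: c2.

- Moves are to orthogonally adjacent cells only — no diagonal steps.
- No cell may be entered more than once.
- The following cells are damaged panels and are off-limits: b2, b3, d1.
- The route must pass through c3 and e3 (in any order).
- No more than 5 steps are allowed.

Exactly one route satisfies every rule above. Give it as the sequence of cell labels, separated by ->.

The 5-move cap with required stops at c3, e3 leaves no slack for detours.
Route from e1: down 2 to e3, left 2 to c3, up 1 to c2 — 5 moves in all.
Check: all required cells visited; 5 ≤ 5 moves.

e1 -> e2 -> e3 -> d3 -> c3 -> c2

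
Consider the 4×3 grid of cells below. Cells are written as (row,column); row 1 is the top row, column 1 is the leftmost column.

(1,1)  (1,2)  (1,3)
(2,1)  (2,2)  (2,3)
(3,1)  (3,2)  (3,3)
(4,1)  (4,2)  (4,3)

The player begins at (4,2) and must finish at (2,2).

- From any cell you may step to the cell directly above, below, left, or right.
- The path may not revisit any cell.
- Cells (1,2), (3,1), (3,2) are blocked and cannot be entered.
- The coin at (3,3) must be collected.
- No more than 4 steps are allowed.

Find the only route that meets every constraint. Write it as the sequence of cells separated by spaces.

The 4-move cap with required stops at (3,3) leaves no slack for detours.
Route from (4,2): right to (4,3), 2× up (reaching (2,3)), left to (2,2) — 4 moves in all.
Check: all required cells visited; 4 ≤ 4 moves.

(4,2) (4,3) (3,3) (2,3) (2,2)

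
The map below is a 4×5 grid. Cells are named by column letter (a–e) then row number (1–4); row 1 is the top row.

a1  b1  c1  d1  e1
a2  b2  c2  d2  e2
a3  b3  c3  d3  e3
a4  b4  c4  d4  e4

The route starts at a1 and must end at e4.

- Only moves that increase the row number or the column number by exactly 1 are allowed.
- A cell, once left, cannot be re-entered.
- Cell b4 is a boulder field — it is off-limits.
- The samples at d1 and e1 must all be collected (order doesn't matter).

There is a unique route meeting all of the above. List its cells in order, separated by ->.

Moves only go right or down, so the column and row indices never decrease.
Route from a1: right 4 to e1, down 3 to e4 — 7 moves in all.
Check: all required cells visited.

a1 -> b1 -> c1 -> d1 -> e1 -> e2 -> e3 -> e4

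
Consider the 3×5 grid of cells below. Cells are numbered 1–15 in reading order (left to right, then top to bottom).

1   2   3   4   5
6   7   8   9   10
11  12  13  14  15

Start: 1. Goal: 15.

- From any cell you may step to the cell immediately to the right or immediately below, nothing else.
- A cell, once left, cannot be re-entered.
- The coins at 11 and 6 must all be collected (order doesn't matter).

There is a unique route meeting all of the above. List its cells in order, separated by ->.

1 -> 6 -> 11 -> 12 -> 13 -> 14 -> 15

Moves only go right or down, so the column and row indices never decrease.
Route from 1: down 2 to 11, right 4 to 15 — 6 moves in all.
Check: all required cells visited.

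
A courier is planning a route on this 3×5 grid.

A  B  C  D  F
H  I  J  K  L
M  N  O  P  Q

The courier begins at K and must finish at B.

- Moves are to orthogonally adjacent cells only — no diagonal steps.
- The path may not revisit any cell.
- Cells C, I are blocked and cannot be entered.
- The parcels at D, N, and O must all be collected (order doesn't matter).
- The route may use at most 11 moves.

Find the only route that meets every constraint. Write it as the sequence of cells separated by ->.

Any route must reach D, N, and O and still end at B within 11 moves, so the order of the required stops is forced.
Route from K: up to D, right to F, 2× down (reaching Q), 4× left (reaching M), 2× up (reaching A), right to B — 11 moves in all.
Check: all required cells visited; 11 ≤ 11 moves.

K -> D -> F -> L -> Q -> P -> O -> N -> M -> H -> A -> B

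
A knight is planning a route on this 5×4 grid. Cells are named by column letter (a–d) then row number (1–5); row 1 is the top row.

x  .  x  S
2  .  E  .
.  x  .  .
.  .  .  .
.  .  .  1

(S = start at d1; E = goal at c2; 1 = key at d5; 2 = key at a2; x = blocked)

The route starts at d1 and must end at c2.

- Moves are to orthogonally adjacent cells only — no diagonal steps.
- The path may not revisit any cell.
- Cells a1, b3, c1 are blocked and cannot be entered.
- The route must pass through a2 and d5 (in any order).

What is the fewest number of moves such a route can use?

Any route passes through a2 and d5 in some order between d1 and c2. Summing Manhattan distances along each leg and taking the cheapest ordering (d1 → d5 → a2 → c2) gives a lower bound of 4 + 6 + 2 = 12 moves.
A route of 12 moves achieves this: d1 → d2 → d3 → d4 → d5 → c5 → c4 → b4 → a4 → a3 → a2 → b2 → c2.
Since 12 matches the lower bound, it is optimal.

12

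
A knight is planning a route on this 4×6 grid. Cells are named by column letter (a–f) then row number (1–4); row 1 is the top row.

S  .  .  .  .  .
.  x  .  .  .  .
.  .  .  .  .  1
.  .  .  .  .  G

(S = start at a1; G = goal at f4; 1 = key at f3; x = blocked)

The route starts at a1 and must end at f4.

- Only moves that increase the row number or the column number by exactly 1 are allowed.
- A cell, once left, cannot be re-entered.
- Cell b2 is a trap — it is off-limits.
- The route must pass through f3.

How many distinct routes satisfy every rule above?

A right/down-only route from a1 to f4 makes exactly 3 down-moves and 5 right-moves in some order.
With no other constraints that would be C(8,3) = 56 routes.
Split at f3 and multiply the segment counts (each segment already excludes blocked cells): a1→f3: 11; f3→f4: 1; product = 11.
That gives 11 routes.

11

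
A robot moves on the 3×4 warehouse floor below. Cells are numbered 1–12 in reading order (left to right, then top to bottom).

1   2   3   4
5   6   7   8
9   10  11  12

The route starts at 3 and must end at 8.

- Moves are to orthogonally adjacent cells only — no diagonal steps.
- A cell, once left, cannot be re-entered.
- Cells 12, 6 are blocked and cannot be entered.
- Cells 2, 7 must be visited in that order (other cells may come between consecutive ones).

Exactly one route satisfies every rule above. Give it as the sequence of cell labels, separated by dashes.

The waypoints must appear in the order 2, 7, with no cell reused.
Route from 3: 2× left (reaching 1), 2× down (reaching 9), 2× right (reaching 11), up to 7, right to 8 — 8 moves in all.
Check: order respected (2 at step 1, 7 at step 7).

3 - 2 - 1 - 5 - 9 - 10 - 11 - 7 - 8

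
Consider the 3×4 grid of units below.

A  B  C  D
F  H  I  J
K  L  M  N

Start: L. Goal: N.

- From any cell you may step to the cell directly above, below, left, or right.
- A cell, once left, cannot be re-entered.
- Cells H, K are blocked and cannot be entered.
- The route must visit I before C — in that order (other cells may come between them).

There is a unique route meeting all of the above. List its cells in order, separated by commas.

L, M, I, C, D, J, N

The waypoints must appear in the order I, C, with no cell reused.
Route from L: right 1 to M, up 2 to C, right 1 to D, down 2 to N — 6 moves in all.
Check: order respected (I at step 2, C at step 3).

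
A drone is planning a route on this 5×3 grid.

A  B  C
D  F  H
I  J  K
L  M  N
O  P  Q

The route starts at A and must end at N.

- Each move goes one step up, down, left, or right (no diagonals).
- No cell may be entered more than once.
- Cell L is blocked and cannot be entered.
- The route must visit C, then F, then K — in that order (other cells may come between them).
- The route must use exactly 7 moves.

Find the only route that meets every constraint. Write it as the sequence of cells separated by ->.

The waypoints must appear in the order C, F, K, with no cell reused.
Route from A: right 2 to C, down 1 to H, left 1 to F, down 1 to J, right 1 to K, down 1 to N — 7 moves in all.
Check: order respected (C at step 2, F at step 4, K at step 6); 7 moves as required.

A -> B -> C -> H -> F -> J -> K -> N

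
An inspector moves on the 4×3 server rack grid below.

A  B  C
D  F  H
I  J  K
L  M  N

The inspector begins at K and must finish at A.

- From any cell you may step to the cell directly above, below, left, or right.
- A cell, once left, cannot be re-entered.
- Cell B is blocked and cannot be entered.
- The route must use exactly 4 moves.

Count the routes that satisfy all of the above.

3

Need simple routes of exactly 4 moves from K to A (Manhattan distance 4, so 0 moves are spent on a detour and 0 undoing it).
Enumerating: K H F D A | K J F D A | K J I D A.
That gives 3 routes.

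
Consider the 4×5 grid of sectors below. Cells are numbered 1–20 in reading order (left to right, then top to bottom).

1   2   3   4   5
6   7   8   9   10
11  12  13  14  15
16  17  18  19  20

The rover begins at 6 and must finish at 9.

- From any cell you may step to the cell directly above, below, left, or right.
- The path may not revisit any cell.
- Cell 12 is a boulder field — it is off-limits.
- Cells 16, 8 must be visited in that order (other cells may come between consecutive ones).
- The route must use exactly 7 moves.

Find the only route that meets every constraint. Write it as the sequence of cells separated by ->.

The waypoints must appear in the order 16, 8, with no cell reused.
Route from 6: down 2 to 16, right 2 to 18, up 2 to 8, right 1 to 9 — 7 moves in all.
Check: order respected (16 at step 2, 8 at step 6); 7 moves as required.

6 -> 11 -> 16 -> 17 -> 18 -> 13 -> 8 -> 9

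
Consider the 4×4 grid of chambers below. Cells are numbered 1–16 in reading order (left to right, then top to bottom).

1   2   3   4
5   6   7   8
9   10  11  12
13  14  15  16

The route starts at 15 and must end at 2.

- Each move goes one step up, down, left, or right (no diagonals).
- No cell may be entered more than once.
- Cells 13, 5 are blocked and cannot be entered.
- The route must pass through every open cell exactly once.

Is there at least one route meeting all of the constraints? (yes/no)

Cell 1 has only one open neighbour but is neither the start nor the goal, so a Hamiltonian route would have to both enter and leave it through the same neighbour — impossible without revisiting.

no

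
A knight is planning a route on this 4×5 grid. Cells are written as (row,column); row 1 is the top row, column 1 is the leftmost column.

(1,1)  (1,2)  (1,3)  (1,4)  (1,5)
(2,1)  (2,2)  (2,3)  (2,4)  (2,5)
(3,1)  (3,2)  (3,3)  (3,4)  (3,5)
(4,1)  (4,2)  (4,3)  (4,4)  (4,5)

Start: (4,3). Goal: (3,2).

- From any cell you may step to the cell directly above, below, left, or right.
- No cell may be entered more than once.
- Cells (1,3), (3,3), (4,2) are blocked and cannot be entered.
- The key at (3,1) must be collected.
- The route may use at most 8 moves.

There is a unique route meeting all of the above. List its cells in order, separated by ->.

(4,3) -> (4,4) -> (3,4) -> (2,4) -> (2,3) -> (2,2) -> (2,1) -> (3,1) -> (3,2)

The 8-move cap with required stops at (3,1) leaves no slack for detours.
Route from (4,3): right to (4,4), 2× up (reaching (2,4)), 3× left (reaching (2,1)), down to (3,1), right to (3,2) — 8 moves in all.
Check: all required cells visited; 8 ≤ 8 moves.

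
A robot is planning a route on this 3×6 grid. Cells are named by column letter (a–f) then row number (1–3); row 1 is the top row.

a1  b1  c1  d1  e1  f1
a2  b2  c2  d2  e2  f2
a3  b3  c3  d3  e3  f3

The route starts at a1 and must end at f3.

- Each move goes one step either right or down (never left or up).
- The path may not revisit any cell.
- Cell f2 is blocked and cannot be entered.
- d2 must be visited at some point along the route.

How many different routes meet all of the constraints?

8

A right/down-only route from a1 to f3 makes exactly 2 down-moves and 5 right-moves in some order.
With no other constraints that would be C(7,2) = 21 routes.
Split at d2 and multiply the segment counts (each segment already excludes blocked cells): a1→d2: 4; d2→f3: 2; product = 8.
That gives 8 routes.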